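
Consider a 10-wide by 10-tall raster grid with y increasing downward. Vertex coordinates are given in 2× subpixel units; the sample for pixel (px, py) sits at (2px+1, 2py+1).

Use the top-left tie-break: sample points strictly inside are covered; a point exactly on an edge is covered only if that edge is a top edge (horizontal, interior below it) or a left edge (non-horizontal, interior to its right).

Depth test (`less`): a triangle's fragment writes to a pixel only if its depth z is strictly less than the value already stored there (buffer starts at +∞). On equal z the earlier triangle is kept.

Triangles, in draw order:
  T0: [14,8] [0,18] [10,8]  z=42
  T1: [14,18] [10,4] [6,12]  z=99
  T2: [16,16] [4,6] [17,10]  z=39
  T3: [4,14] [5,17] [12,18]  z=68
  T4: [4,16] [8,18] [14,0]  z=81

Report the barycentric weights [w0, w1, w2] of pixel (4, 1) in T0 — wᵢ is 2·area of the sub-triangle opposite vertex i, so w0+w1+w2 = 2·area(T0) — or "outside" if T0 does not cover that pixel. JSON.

T0:
  2·area = 40
  edge (14, 8)→(0, 18): d=(-14,10) right/bottom  bias=-1
  edge (0, 18)→(10, 8): d=(10,-10) top-left  bias=+0
  edge (10, 8)→(14, 8): d=(4,0) top-left  bias=+0
    (8,0)@(17, 1): e=[68,0,-28] → ·  [on edge]
    (7,1)@(15, 3): e=[60,0,-20] → ·  [on edge]
    (6,2)@(13, 5): e=[52,0,-12] → ·  [on edge]
    (5,3)@(11, 7): e=[44,0,-4] → ·  [on edge]
    (4,4)@(9, 9): e=[36,0,4] → █  [on edge]
    (5,4)@(11, 9): e=[16,20,4] → █
    (6,4)@(13, 9): e=[-4,40,4] → ·
    (3,5)@(7, 11): e=[28,0,12] → █  [on edge]
    (5,5)@(11, 11): e=[-12,40,12] → ·
    (2,6)@(5, 13): e=[20,0,20] → █  [on edge]
    (3,6)@(7, 13): e=[0,20,20] → ·  [on edge]
    (4,6)@(9, 13): e=[-20,40,20] → ·
    (1,7)@(3, 15): e=[12,0,28] → █  [on edge]
    (0,8)@(1, 17): e=[4,0,36] → █  [on edge]
  covered (7 px):
    · · · · · · · · · ·
    · · · · · · · · · ·
    · · · · · · · · · ·
    · · · · · · · · · ·
    · · · · █ █ · · · ·
    · · · █ █ · · · · ·
    · · █ · · · · · · ·
    · █ · · · · · · · ·
    █ · · · · · · · · ·
    · · · · · · · · · ·
T1:
  2·area = 88  (B↔C swapped to make it positive)
  edge (14, 18)→(6, 12): d=(-8,-6) top-left  bias=+0
  edge (6, 12)→(10, 4): d=(4,-8) top-left  bias=+0
  edge (10, 4)→(14, 18): d=(4,14) right/bottom  bias=-1
    (4,3)@(9, 7): e=[58,4,26] → █
    (5,3)@(11, 7): e=[70,20,-2] → ·
    (4,4)@(9, 9): e=[42,12,34] → █
    (5,4)@(11, 9): e=[54,28,6] → █
    (6,4)@(13, 9): e=[66,44,-22] → ·
    (3,5)@(7, 11): e=[14,4,70] → █
    (6,5)@(13, 11): e=[50,52,-14] → ·
    (3,6)@(7, 13): e=[-2,12,78] → ·
    (4,6)@(9, 13): e=[10,28,50] → █
    (6,6)@(13, 13): e=[34,60,-6] → ·
    (4,7)@(9, 15): e=[-6,36,58] → ·
    (5,7)@(11, 15): e=[6,52,30] → █
  covered (11 px):
    · · · · · · · · · ·
    · · · · · · · · · ·
    · · · · · · · · · ·
    · · · · █ · · · · ·
    · · · · █ █ · · · ·
    · · · █ █ █ · · · ·
    · · · · █ █ · · · ·
    · · · · · █ █ · · ·
    · · · · · · █ · · ·
    · · · · · · · · · ·
T2:
  2·area = 82
  edge (16, 16)→(4, 6): d=(-12,-10) top-left  bias=+0
  edge (4, 6)→(17, 10): d=(13,4) right/bottom  bias=-1
  edge (17, 10)→(16, 16): d=(-1,6) right/bottom  bias=-1
    (3,3)@(7, 7): e=[18,1,63] → █
    (4,3)@(9, 7): e=[38,-7,51] → ·
    (3,4)@(7, 9): e=[-6,27,61] → ·
    (4,4)@(9, 9): e=[14,19,49] → █
    (5,4)@(11, 9): e=[34,11,37] → █
    (6,4)@(13, 9): e=[54,3,25] → █
    (7,4)@(15, 9): e=[74,-5,13] → ·
    (4,5)@(9, 11): e=[-10,45,47] → ·
    (5,5)@(11, 11): e=[10,37,35] → █
    (7,5)@(15, 11): e=[50,21,11] → █
    (8,5)@(17, 11): e=[70,13,-1] → ·
    (5,6)@(11, 13): e=[-14,63,33] → ·
  covered (10 px):
    · · · · · · · · · ·
    · · · · · · · · · ·
    · · · · · · · · · ·
    · · · █ · · · · · ·
    · · · · █ █ █ · · ·
    · · · · · █ █ █ · ·
    · · · · · · █ █ · ·
    · · · · · · · █ · ·
    · · · · · · · · · ·
    · · · · · · · · · ·
T3:
  2·area = 20  (B↔C swapped to make it positive)
  edge (4, 14)→(12, 18): d=(8,4) right/bottom  bias=-1
  edge (12, 18)→(5, 17): d=(-7,-1) top-left  bias=+0
  edge (5, 17)→(4, 14): d=(-1,-3) top-left  bias=+0
    (0,2)@(1, 5): e=[-60,80,0] → ·  [on edge]
    (1,5)@(3, 11): e=[-20,40,0] → ·  [on edge]
    (2,7)@(5, 15): e=[4,14,2] → █
    (3,7)@(7, 15): e=[-4,16,8] → ·
    (2,8)@(5, 17): e=[20,0,0] → █  [on edge]
    (3,8)@(7, 17): e=[12,2,6] → █
    (4,8)@(9, 17): e=[4,4,12] → █
    (5,8)@(11, 17): e=[-4,6,18] → ·
    (2,9)@(5, 19): e=[36,-14,-2] → ·
    (3,9)@(7, 19): e=[28,-12,4] → ·
    (4,9)@(9, 19): e=[20,-10,10] → ·
    (9,9)@(19, 19): e=[-20,0,40] → ·  [on edge]
  covered (4 px):
    · · · · · · · · · ·
    · · · · · · · · · ·
    · · · · · · · · · ·
    · · · · · · · · · ·
    · · · · · · · · · ·
    · · · · · · · · · ·
    · · · · · · · · · ·
    · · █ · · · · · · ·
    · · █ █ █ · · · · ·
    · · · · · · · · · ·
T4:
  2·area = 84  (B↔C swapped to make it positive)
  edge (4, 16)→(14, 0): d=(10,-16) top-left  bias=+0
  edge (14, 0)→(8, 18): d=(-6,18) right/bottom  bias=-1
  edge (8, 18)→(4, 16): d=(-4,-2) top-left  bias=+0
    (6,1)@(13, 3): e=[14,0,70] → ·  [on edge]
    (5,2)@(11, 5): e=[2,24,58] → █
    (6,2)@(13, 5): e=[34,-12,62] → ·
    (5,3)@(11, 7): e=[22,12,50] → █
    (6,3)@(13, 7): e=[54,-24,54] → ·
    (4,4)@(9, 9): e=[10,36,38] → █
    (5,4)@(11, 9): e=[42,0,42] → ·  [on edge]
    (4,5)@(9, 11): e=[30,24,30] → █
    (5,5)@(11, 11): e=[62,-12,34] → ·
    (3,6)@(7, 13): e=[18,48,18] → █
    (5,6)@(11, 13): e=[82,-24,26] → ·
    (2,7)@(5, 15): e=[6,72,6] → █
    (4,7)@(9, 15): e=[70,0,14] → ·  [on edge]
  covered (9 px):
    · · · · · · · · · ·
    · · · · · · · · · ·
    · · · · · █ · · · ·
    · · · · · █ · · · ·
    · · · · █ · · · · ·
    · · · · █ · · · · ·
    · · · █ █ · · · · ·
    · · █ █ · · · · · ·
    · · · █ · · · · · ·
    · · · · · · · · · ·

Answer: "outside"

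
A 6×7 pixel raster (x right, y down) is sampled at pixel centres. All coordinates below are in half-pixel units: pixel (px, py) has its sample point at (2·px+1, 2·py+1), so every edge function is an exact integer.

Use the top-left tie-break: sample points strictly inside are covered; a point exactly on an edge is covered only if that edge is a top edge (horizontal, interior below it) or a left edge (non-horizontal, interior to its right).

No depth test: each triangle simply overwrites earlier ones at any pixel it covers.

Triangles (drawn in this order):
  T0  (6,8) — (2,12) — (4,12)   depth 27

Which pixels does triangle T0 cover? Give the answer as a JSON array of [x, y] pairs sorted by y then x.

T0:
  2·area = 8  (B↔C swapped to make it positive)
  edge (6, 8)→(4, 12): d=(-2,4) right/bottom  bias=-1
  edge (4, 12)→(2, 12): d=(-2,0) right/bottom  bias=-1
  edge (2, 12)→(6, 8): d=(4,-4) top-left  bias=+0
    (5,1)@(11, 3): e=[-10,18,0] → ·  [on edge]
    (4,2)@(9, 5): e=[-6,14,0] → ·  [on edge]
    (3,3)@(7, 7): e=[-2,10,0] → ·  [on edge]
    (2,4)@(5, 9): e=[2,6,0] → █  [on edge]
    (3,4)@(7, 9): e=[-6,6,8] → ·
    (1,5)@(3, 11): e=[6,2,0] → █  [on edge]
    (2,5)@(5, 11): e=[-2,2,8] → ·
    (0,6)@(1, 13): e=[10,-2,0] → ·  [on edge]
    (1,6)@(3, 13): e=[2,-2,8] → ·
  covered (2 px):
    · · · · · ·
    · · · · · ·
    · · · · · ·
    · · · · · ·
    · · █ · · ·
    · █ · · · ·
    · · · · · ·

Final: [[2,4],[1,5]]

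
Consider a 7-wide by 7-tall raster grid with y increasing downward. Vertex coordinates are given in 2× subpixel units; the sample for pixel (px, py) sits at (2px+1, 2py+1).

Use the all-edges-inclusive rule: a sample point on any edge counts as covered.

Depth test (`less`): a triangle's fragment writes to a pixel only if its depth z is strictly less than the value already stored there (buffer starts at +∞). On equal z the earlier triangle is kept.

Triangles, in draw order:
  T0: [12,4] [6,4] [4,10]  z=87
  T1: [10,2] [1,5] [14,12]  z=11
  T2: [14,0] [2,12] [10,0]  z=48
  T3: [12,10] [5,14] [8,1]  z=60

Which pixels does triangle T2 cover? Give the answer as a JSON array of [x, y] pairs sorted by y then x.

T0:
  2·area = 36  (B↔C swapped to make it positive)
  edge (12, 4)→(4, 10): d=(-8,6) inclusive
  edge (4, 10)→(6, 4): d=(2,-6) inclusive
  edge (6, 4)→(12, 4): d=(6,0) inclusive
    (3,0)@(7, 1): e=[54,0,-18] → ·  [on edge]
    (3,2)@(7, 5): e=[22,8,6] → █
    (4,2)@(9, 5): e=[10,20,6] → █
    (5,2)@(11, 5): e=[-2,32,6] → ·
    (2,3)@(5, 7): e=[18,0,18] → █  [on edge]
    (4,3)@(9, 7): e=[-6,24,18] → ·
    (2,4)@(5, 9): e=[2,4,30] → █
    (3,4)@(7, 9): e=[-10,16,30] → ·
    (2,5)@(5, 11): e=[-14,8,42] → ·
    (1,6)@(3, 13): e=[-18,0,54] → ·  [on edge]
  covered (5 px):
    · · · · · · ·
    · · · · · · ·
    · · · █ █ · ·
    · · █ █ · · ·
    · · █ · · · ·
    · · · · · · ·
    · · · · · · ·
T1:
  2·area = 102  (B↔C swapped to make it positive)
  edge (10, 2)→(14, 12): d=(4,10) inclusive
  edge (14, 12)→(1, 5): d=(-13,-7) inclusive
  edge (1, 5)→(10, 2): d=(9,-3) inclusive
    (6,0)@(13, 1): e=[-34,136,0] → ·  [on edge]
    (3,1)@(7, 3): e=[34,68,0] → █  [on edge]
    (4,1)@(9, 3): e=[14,82,6] → █
    (5,1)@(11, 3): e=[-6,96,12] → ·
    (0,2)@(1, 5): e=[102,0,0] → █  [on edge]
    (1,2)@(3, 5): e=[82,14,6] → █
    (2,2)@(5, 5): e=[62,28,12] → █
    (5,2)@(11, 5): e=[2,70,30] → █
    (6,2)@(13, 5): e=[-18,84,36] → ·
    (0,3)@(1, 7): e=[110,-26,18] → ·
    (1,3)@(3, 7): e=[90,-12,24] → ·
    (2,3)@(5, 7): e=[70,2,30] → █
  covered (15 px):
    · · · · · · ·
    · · · █ █ · ·
    █ █ █ █ █ █ ·
    · · █ █ █ █ ·
    · · · · █ █ ·
    · · · · · · █
    · · · · · · ·
T2:
  2·area = 48
  edge (14, 0)→(2, 12): d=(-12,12) inclusive
  edge (2, 12)→(10, 0): d=(8,-12) inclusive
  edge (10, 0)→(14, 0): d=(4,0) inclusive
    (5,0)@(11, 1): e=[24,20,4] → █
    (6,0)@(13, 1): e=[0,44,4] → █  [on edge]
    (4,1)@(9, 3): e=[24,12,12] → █
    (5,1)@(11, 3): e=[0,36,12] → █  [on edge]
    (6,1)@(13, 3): e=[-24,60,12] → ·
    (3,2)@(7, 5): e=[24,4,20] → █
    (4,2)@(9, 5): e=[0,28,20] → █  [on edge]
    (5,2)@(11, 5): e=[-24,52,20] → ·
    (3,3)@(7, 7): e=[0,20,28] → █  [on edge]
    (4,3)@(9, 7): e=[-24,44,28] → ·
    (2,4)@(5, 9): e=[0,12,36] → █  [on edge]
    (3,4)@(7, 9): e=[-24,36,36] → ·
    (1,5)@(3, 11): e=[0,4,44] → █  [on edge]
    (0,6)@(1, 13): e=[0,-4,52] → ·  [on edge]
  covered (9 px):
    · · · · · █ █
    · · · · █ █ ·
    · · · █ █ · ·
    · · · █ · · ·
    · · █ · · · ·
    · █ · · · · ·
    · · · · · · ·
T3:
  2·area = 79
  edge (12, 10)→(5, 14): d=(-7,4) inclusive
  edge (5, 14)→(8, 1): d=(3,-13) inclusive
  edge (8, 1)→(12, 10): d=(4,9) inclusive
    (4,2)@(9, 5): e=[47,25,7] → █
    (5,2)@(11, 5): e=[39,51,-11] → ·
    (3,3)@(7, 7): e=[41,5,33] → █
    (5,3)@(11, 7): e=[25,57,-3] → ·
    (3,4)@(7, 9): e=[27,11,41] → █
    (5,4)@(11, 9): e=[11,63,5] → █
    (6,4)@(13, 9): e=[3,89,-13] → ·
    (3,5)@(7, 11): e=[13,17,49] → █
    (5,5)@(11, 11): e=[-3,69,13] → ·
    (3,6)@(7, 13): e=[-1,23,57] → ·
    (4,6)@(9, 13): e=[-9,49,39] → ·
  covered (8 px):
    · · · · · · ·
    · · · · · · ·
    · · · · █ · ·
    · · · █ █ · ·
    · · · █ █ █ ·
    · · · █ █ · ·
    · · · · · · ·

Result: [[5,0],[6,0],[4,1],[5,1],[3,2],[4,2],[3,3],[2,4],[1,5]]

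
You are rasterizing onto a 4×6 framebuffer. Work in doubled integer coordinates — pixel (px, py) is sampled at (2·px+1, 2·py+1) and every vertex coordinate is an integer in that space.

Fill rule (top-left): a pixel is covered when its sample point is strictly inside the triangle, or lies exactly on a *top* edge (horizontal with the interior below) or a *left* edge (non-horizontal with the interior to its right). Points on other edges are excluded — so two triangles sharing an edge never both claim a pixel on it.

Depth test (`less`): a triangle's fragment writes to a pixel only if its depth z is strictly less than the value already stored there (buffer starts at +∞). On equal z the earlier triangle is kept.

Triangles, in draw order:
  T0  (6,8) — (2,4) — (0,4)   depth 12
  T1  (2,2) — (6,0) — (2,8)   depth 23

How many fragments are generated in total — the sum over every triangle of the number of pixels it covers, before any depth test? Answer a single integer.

T0:
  2·area = 8  (B↔C swapped to make it positive)
  edge (6, 8)→(0, 4): d=(-6,-4) top-left  bias=+0
  edge (0, 4)→(2, 4): d=(2,0) top-left  bias=+0
  edge (2, 4)→(6, 8): d=(4,4) right/bottom  bias=-1
    (0,1)@(1, 3): e=[10,-2,0] → ·  [on edge]
    (1,2)@(3, 5): e=[6,2,0] → ·  [on edge]
    (2,3)@(5, 7): e=[2,6,0] → ·  [on edge]
    (3,4)@(7, 9): e=[-2,10,0] → ·  [on edge]
  covered (0 px):
    · · · ·
    · · · ·
    · · · ·
    · · · ·
    · · · ·
    · · · ·
T1:
  2·area = 24
  edge (2, 2)→(6, 0): d=(4,-2) top-left  bias=+0
  edge (6, 0)→(2, 8): d=(-4,8) right/bottom  bias=-1
  edge (2, 8)→(2, 2): d=(0,-6) top-left  bias=+0
    (2,0)@(5, 1): e=[2,4,18] → #
    (3,0)@(7, 1): e=[6,-12,30] → ·
    (1,1)@(3, 3): e=[6,12,6] → #
    (2,1)@(5, 3): e=[10,-4,18] → ·
    (1,2)@(3, 5): e=[14,4,6] → #
    (2,2)@(5, 5): e=[18,-12,18] → ·
    (1,3)@(3, 7): e=[22,-4,6] → ·
  covered (3 px):
    · · # ·
    · # · ·
    · # · ·
    · · · ·
    · · · ·
    · · · ·

Answer: 3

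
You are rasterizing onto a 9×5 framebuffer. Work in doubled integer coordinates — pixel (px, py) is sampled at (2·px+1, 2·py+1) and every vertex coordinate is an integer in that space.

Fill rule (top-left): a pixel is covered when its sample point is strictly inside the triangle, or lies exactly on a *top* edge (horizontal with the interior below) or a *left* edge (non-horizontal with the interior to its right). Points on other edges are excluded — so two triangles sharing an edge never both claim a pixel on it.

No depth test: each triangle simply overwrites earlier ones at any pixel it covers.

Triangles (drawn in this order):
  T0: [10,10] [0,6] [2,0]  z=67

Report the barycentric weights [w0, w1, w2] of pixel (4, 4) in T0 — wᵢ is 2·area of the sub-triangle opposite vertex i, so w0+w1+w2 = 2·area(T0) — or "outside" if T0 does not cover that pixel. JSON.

T0:
  2·area = 68
  edge (10, 10)→(0, 6): d=(-10,-4) top-left  bias=+0
  edge (0, 6)→(2, 0): d=(2,-6) top-left  bias=+0
  edge (2, 0)→(10, 10): d=(8,10) right/bottom  bias=-1
    (0,1)@(1, 3): e=[34,0,34] → #  [on edge]
    (1,1)@(3, 3): e=[42,12,14] → #
    (2,1)@(5, 3): e=[50,24,-6] → ·
    (0,2)@(1, 5): e=[14,4,50] → #
    (2,2)@(5, 5): e=[30,28,10] → #
    (3,2)@(7, 5): e=[38,40,-10] → ·
    (0,3)@(1, 7): e=[-6,8,66] → ·
    (1,3)@(3, 7): e=[2,20,46] → #
    (3,3)@(7, 7): e=[18,44,6] → #
    (4,3)@(9, 7): e=[26,56,-14] → ·
    (1,4)@(3, 9): e=[-18,24,62] → ·
    (2,4)@(5, 9): e=[-10,36,42] → ·
  covered (9 px):
    · · · · · · · · ·
    # # · · · · · · ·
    # # # · · · · · ·
    · # # # · · · · ·
    · · · · # · · · ·

Answer: [60,2,6]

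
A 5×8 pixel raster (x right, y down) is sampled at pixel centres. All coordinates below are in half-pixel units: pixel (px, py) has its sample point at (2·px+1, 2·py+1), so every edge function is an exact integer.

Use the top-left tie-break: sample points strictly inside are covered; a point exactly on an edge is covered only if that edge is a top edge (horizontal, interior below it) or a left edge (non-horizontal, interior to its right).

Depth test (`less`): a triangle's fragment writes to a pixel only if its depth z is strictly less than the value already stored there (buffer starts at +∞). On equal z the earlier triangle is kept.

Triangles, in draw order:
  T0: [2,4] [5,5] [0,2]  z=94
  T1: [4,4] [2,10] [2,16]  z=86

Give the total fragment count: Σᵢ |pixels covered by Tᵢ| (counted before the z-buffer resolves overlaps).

T0:
  2·area = 4  (B↔C swapped to make it positive)
  edge (2, 4)→(0, 2): d=(-2,-2) top-left  bias=+0
  edge (0, 2)→(5, 5): d=(5,3) right/bottom  bias=-1
  edge (5, 5)→(2, 4): d=(-3,-1) top-left  bias=+0
    (0,1)@(1, 3): e=[0,2,2] → #  [on edge]
    (1,1)@(3, 3): e=[4,-4,4] → ·
    (0,2)@(1, 5): e=[-4,12,-4] → ·
    (1,2)@(3, 5): e=[0,6,-2] → ·  [on edge]
    (2,2)@(5, 5): e=[4,0,0] → ·  [on edge]
    (2,3)@(5, 7): e=[0,10,-6] → ·  [on edge]
    (3,4)@(7, 9): e=[0,14,-10] → ·  [on edge]
    (4,5)@(9, 11): e=[0,18,-14] → ·  [on edge]
  covered (1 px):
    · · · · ·
    # · · · ·
    · · · · ·
    · · · · ·
    · · · · ·
    · · · · ·
    · · · · ·
    · · · · ·
T1:
  2·area = 12  (B↔C swapped to make it positive)
  edge (4, 4)→(2, 16): d=(-2,12) right/bottom  bias=-1
  edge (2, 16)→(2, 10): d=(0,-6) top-left  bias=+0
  edge (2, 10)→(4, 4): d=(2,-6) top-left  bias=+0
    (2,0)@(5, 1): e=[-6,18,0] → ·  [on edge]
    (1,3)@(3, 7): e=[6,6,0] → #  [on edge]
    (2,3)@(5, 7): e=[-18,18,12] → ·
    (1,4)@(3, 9): e=[2,6,4] → #
    (2,4)@(5, 9): e=[-22,18,16] → ·
    (1,5)@(3, 11): e=[-2,6,8] → ·
    (0,6)@(1, 13): e=[18,-6,0] → ·  [on edge]
  covered (2 px):
    · · · · ·
    · · · · ·
    · · · · ·
    · # · · ·
    · # · · ·
    · · · · ·
    · · · · ·
    · · · · ·

Result: 3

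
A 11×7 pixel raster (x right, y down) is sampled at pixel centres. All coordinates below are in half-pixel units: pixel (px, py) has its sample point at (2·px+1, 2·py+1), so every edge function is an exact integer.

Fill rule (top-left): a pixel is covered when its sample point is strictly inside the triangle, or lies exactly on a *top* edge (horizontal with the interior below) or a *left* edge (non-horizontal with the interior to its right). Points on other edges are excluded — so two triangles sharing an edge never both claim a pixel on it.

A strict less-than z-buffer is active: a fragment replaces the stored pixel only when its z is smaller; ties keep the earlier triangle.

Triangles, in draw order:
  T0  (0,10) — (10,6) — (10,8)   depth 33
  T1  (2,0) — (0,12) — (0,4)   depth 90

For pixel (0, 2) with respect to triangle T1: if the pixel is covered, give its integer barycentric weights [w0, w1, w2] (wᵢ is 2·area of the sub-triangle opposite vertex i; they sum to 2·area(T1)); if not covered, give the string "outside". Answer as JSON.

T0:
  2·area = 20
  edge (0, 10)→(10, 6): d=(10,-4) top-left  bias=+0
  edge (10, 6)→(10, 8): d=(0,2) right/bottom  bias=-1
  edge (10, 8)→(0, 10): d=(-10,2) right/bottom  bias=-1
    (4,3)@(9, 7): e=[6,2,12] → #
    (5,3)@(11, 7): e=[14,-2,8] → ·
    (7,3)@(15, 7): e=[30,-10,0] → ·  [on edge]
    (1,4)@(3, 9): e=[2,14,4] → #
    (2,4)@(5, 9): e=[10,10,0] → ·  [on edge]
    (4,4)@(9, 9): e=[26,2,-8] → ·
    (1,5)@(3, 11): e=[22,14,-16] → ·
  covered (2 px):
    · · · · · · · · · · ·
    · · · · · · · · · · ·
    · · · · · · · · · · ·
    · · · · # · · · · · ·
    · # · · · · · · · · ·
    · · · · · · · · · · ·
    · · · · · · · · · · ·
T1:
  2·area = 16
  edge (2, 0)→(0, 12): d=(-2,12) right/bottom  bias=-1
  edge (0, 12)→(0, 4): d=(0,-8) top-left  bias=+0
  edge (0, 4)→(2, 0): d=(2,-4) top-left  bias=+0
    (0,1)@(1, 3): e=[6,8,2] → #
    (1,1)@(3, 3): e=[-18,24,10] → ·
    (0,2)@(1, 5): e=[2,8,6] → #
    (1,2)@(3, 5): e=[-22,24,14] → ·
    (0,3)@(1, 7): e=[-2,8,10] → ·
  covered (2 px):
    · · · · · · · · · · ·
    # · · · · · · · · · ·
    # · · · · · · · · · ·
    · · · · · · · · · · ·
    · · · · · · · · · · ·
    · · · · · · · · · · ·
    · · · · · · · · · · ·

Result: [8,6,2]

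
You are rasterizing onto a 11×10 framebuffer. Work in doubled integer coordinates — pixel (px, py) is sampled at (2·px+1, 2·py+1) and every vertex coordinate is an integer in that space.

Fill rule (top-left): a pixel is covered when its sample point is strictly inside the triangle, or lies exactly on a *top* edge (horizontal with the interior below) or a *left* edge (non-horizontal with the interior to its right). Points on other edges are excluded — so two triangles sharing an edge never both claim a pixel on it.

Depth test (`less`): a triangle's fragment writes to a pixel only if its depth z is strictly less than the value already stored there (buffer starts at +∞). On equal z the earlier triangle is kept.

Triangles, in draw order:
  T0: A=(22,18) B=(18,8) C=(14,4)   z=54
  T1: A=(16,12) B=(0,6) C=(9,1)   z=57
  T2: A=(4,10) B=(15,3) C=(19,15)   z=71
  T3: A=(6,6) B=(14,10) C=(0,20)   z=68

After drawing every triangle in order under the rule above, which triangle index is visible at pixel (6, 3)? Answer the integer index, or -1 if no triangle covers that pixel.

T0:
  2·area = 24  (B↔C swapped to make it positive)
  edge (22, 18)→(14, 4): d=(-8,-14) top-left  bias=+0
  edge (14, 4)→(18, 8): d=(4,4) right/bottom  bias=-1
  edge (18, 8)→(22, 18): d=(4,10) right/bottom  bias=-1
    (5,0)@(11, 1): e=[-18,0,42] → ·  [on edge]
    (6,1)@(13, 3): e=[-6,0,30] → ·  [on edge]
    (7,2)@(15, 5): e=[6,0,18] → ·  [on edge]
    (8,3)@(17, 7): e=[18,0,6] → ·  [on edge]
    (8,4)@(17, 9): e=[2,8,14] → #
    (9,4)@(19, 9): e=[30,0,-6] → ·  [on edge]
    (8,5)@(17, 11): e=[-14,16,22] → ·
    (9,5)@(19, 11): e=[14,8,2] → #
    (10,5)@(21, 11): e=[42,0,-18] → ·  [on edge]
    (9,6)@(19, 13): e=[-2,16,10] → ·
  covered (2 px):
    · · · · · · · · · · ·
    · · · · · · · · · · ·
    · · · · · · · · · · ·
    · · · · · · · · · · ·
    · · · · · · · · # · ·
    · · · · · · · · · # ·
    · · · · · · · · · · ·
    · · · · · · · · · · ·
    · · · · · · · · · · ·
    · · · · · · · · · · ·
T1:
  2·area = 134
  edge (16, 12)→(0, 6): d=(-16,-6) top-left  bias=+0
  edge (0, 6)→(9, 1): d=(9,-5) top-left  bias=+0
  edge (9, 1)→(16, 12): d=(7,11) right/bottom  bias=-1
    (4,0)@(9, 1): e=[134,0,0] → ·  [on edge]
    (3,1)@(7, 3): e=[90,8,36] → #
    (4,1)@(9, 3): e=[102,18,14] → #
    (5,1)@(11, 3): e=[114,28,-8] → ·
    (1,2)@(3, 5): e=[34,6,94] → #
    (2,2)@(5, 5): e=[46,16,72] → #
    (5,2)@(11, 5): e=[82,46,6] → #
    (6,2)@(13, 5): e=[94,56,-16] → ·
    (1,3)@(3, 7): e=[2,24,108] → #
    (6,3)@(13, 7): e=[62,74,-2] → ·
    (1,4)@(3, 9): e=[-30,42,122] → ·
    (2,4)@(5, 9): e=[-18,52,100] → ·
  covered (16 px):
    · · · · · · · · · · ·
    · · · # # · · · · · ·
    · # # # # # · · · · ·
    · # # # # # · · · · ·
    · · · · # # # · · · ·
    · · · · · · · # · · ·
    · · · · · · · · · · ·
    · · · · · · · · · · ·
    · · · · · · · · · · ·
    · · · · · · · · · · ·
T2:
  2·area = 160
  edge (4, 10)→(15, 3): d=(11,-7) top-left  bias=+0
  edge (15, 3)→(19, 15): d=(4,12) right/bottom  bias=-1
  edge (19, 15)→(4, 10): d=(-15,-5) top-left  bias=+0
    (7,1)@(15, 3): e=[0,0,160] → ·  [on edge]
    (6,2)@(13, 5): e=[8,32,120] → #
    (7,2)@(15, 5): e=[22,8,130] → #
    (8,2)@(17, 5): e=[36,-16,140] → ·
    (4,3)@(9, 7): e=[2,88,70] → #
    (5,3)@(11, 7): e=[16,64,80] → #
    (8,3)@(17, 7): e=[58,-8,110] → ·
    (0,4)@(1, 9): e=[-32,192,0] → ·  [on edge]
    (3,4)@(7, 9): e=[10,120,30] → #
    (8,4)@(17, 9): e=[80,0,80] → ·  [on edge]
    (3,5)@(7, 11): e=[32,128,0] → #  [on edge]
    (8,5)@(17, 11): e=[102,8,50] → #
    (6,6)@(13, 13): e=[96,64,0] → #  [on edge]
    (9,7)@(19, 15): e=[160,0,0] → ·  [on edge]
  covered (20 px):
    · · · · · · · · · · ·
    · · · · · · · · · · ·
    · · · · · · # # · · ·
    · · · · # # # # · · ·
    · · · # # # # # · · ·
    · · · # # # # # # · ·
    · · · · · · # # # · ·
    · · · · · · · · · · ·
    · · · · · · · · · · ·
    · · · · · · · · · · ·
T3:
  2·area = 136
  edge (6, 6)→(14, 10): d=(8,4) right/bottom  bias=-1
  edge (14, 10)→(0, 20): d=(-14,10) right/bottom  bias=-1
  edge (0, 20)→(6, 6): d=(6,-14) top-left  bias=+0
    (10,2)@(21, 5): e=[-68,0,204] → ·  [on edge]
    (3,3)@(7, 7): e=[4,112,20] → #
    (4,3)@(9, 7): e=[-4,92,48] → ·
    (2,4)@(5, 9): e=[28,104,4] → #
    (4,4)@(9, 9): e=[12,64,60] → #
    (5,4)@(11, 9): e=[4,44,88] → #
    (6,4)@(13, 9): e=[-4,24,116] → ·
    (2,5)@(5, 11): e=[44,76,16] → #
    (6,5)@(13, 11): e=[12,-4,128] → ·
    (1,6)@(3, 13): e=[68,68,0] → #  [on edge]
    (5,6)@(11, 13): e=[36,-12,112] → ·
    (1,7)@(3, 15): e=[84,40,12] → #
    (3,7)@(7, 15): e=[68,0,68] → ·  [on edge]
  covered (17 px):
    · · · · · · · · · · ·
    · · · · · · · · · · ·
    · · · · · · · · · · ·
    · · · # · · · · · · ·
    · · # # # # · · · · ·
    · · # # # # · · · · ·
    · # # # # · · · · · ·
    · # # · · · · · · · ·
    · # · · · · · · · · ·
    # · · · · · · · · · ·

Z-buffer (winner per pixel, '.' = empty):
  . . . . . . . . . . .
  . . . 1 1 . . . . . .
  . 1 1 1 1 1 2 2 . . .
  . 1 1 1 1 1 2 2 . . .
  . . 3 3 1 1 1 2 0 . .
  . . 3 3 3 3 2 1 2 0 .
  . 3 3 3 3 . 2 2 2 . .
  . 3 3 . . . . . . . .
  . 3 . . . . . . . . .
  3 . . . . . . . . . .

Result: 2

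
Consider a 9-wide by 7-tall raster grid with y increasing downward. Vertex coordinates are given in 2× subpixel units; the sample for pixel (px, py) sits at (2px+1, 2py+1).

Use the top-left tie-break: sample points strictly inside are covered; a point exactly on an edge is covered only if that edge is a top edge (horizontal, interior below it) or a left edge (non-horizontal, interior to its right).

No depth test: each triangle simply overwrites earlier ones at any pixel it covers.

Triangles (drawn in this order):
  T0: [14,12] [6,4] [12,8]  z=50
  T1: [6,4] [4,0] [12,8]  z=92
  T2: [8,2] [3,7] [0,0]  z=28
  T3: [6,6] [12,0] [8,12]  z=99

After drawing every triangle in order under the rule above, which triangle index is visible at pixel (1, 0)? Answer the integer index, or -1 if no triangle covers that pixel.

T0:
  2·area = 16
  edge (14, 12)→(6, 4): d=(-8,-8) top-left  bias=+0
  edge (6, 4)→(12, 8): d=(6,4) right/bottom  bias=-1
  edge (12, 8)→(14, 12): d=(2,4) right/bottom  bias=-1
    (1,0)@(3, 1): e=[0,-6,22] → .  [on edge]
    (2,1)@(5, 3): e=[0,-2,18] → .  [on edge]
    (3,2)@(7, 5): e=[0,2,14] → X  [on edge]
    (4,2)@(9, 5): e=[16,-6,6] → .
    (3,3)@(7, 7): e=[-16,14,18] → .
    (4,3)@(9, 7): e=[0,6,10] → X  [on edge]
    (5,3)@(11, 7): e=[16,-2,2] → .
    (4,4)@(9, 9): e=[-16,18,14] → .
    (5,4)@(11, 9): e=[0,10,6] → X  [on edge]
    (6,4)@(13, 9): e=[16,2,-2] → .
    (5,5)@(11, 11): e=[-16,22,10] → .
    (6,5)@(13, 11): e=[0,14,2] → X  [on edge]
    (7,6)@(15, 13): e=[0,18,-2] → .  [on edge]
  covered (4 px):
    . . . . . . . . .
    . . . . . . . . .
    . . . X . . . . .
    . . . . X . . . .
    . . . . . X . . .
    . . . . . . X . .
    . . . . . . . . .
T1:
  2·area = 16
  edge (6, 4)→(4, 0): d=(-2,-4) top-left  bias=+0
  edge (4, 0)→(12, 8): d=(8,8) right/bottom  bias=-1
  edge (12, 8)→(6, 4): d=(-6,-4) top-left  bias=+0
    (2,0)@(5, 1): e=[2,0,14] → .  [on edge]
    (3,1)@(7, 3): e=[6,0,10] → .  [on edge]
    (4,2)@(9, 5): e=[10,0,6] → .  [on edge]
    (5,3)@(11, 7): e=[14,0,2] → .  [on edge]
    (6,4)@(13, 9): e=[18,0,-2] → .  [on edge]
    (7,5)@(15, 11): e=[22,0,-6] → .  [on edge]
    (8,6)@(17, 13): e=[26,0,-10] → .  [on edge]
  covered (0 px):
    . . . . . . . . .
    . . . . . . . . .
    . . . . . . . . .
    . . . . . . . . .
    . . . . . . . . .
    . . . . . . . . .
    . . . . . . . . .
T2:
  2·area = 50
  edge (8, 2)→(3, 7): d=(-5,5) right/bottom  bias=-1
  edge (3, 7)→(0, 0): d=(-3,-7) top-left  bias=+0
  edge (0, 0)→(8, 2): d=(8,2) right/bottom  bias=-1
    (0,0)@(1, 1): e=[40,4,6] → X
    (1,0)@(3, 1): e=[30,18,2] → X
    (2,0)@(5, 1): e=[20,32,-2] → .
    (4,0)@(9, 1): e=[0,60,-10] → .  [on edge]
    (0,1)@(1, 3): e=[30,-2,22] → .
    (1,1)@(3, 3): e=[20,12,18] → X
    (2,1)@(5, 3): e=[10,26,14] → X
    (3,1)@(7, 3): e=[0,40,10] → .  [on edge]
    (1,2)@(3, 5): e=[10,6,34] → X
    (2,2)@(5, 5): e=[0,20,30] → .  [on edge]
    (1,3)@(3, 7): e=[0,0,50] → .  [on edge]
    (0,4)@(1, 9): e=[0,-20,70] → .  [on edge]
  covered (5 px):
    X X . . . . . . .
    . X X . . . . . .
    . X . . . . . . .
    . . . . . . . . .
    . . . . . . . . .
    . . . . . . . . .
    . . . . . . . . .
T3:
  2·area = 48
  edge (6, 6)→(12, 0): d=(6,-6) top-left  bias=+0
  edge (12, 0)→(8, 12): d=(-4,12) right/bottom  bias=-1
  edge (8, 12)→(6, 6): d=(-2,-6) top-left  bias=+0
    (5,0)@(11, 1): e=[0,8,40] → X  [on edge]
    (6,0)@(13, 1): e=[12,-16,52] → .
    (2,1)@(5, 3): e=[-24,72,0] → .  [on edge]
    (4,1)@(9, 3): e=[0,24,24] → X  [on edge]
    (5,1)@(11, 3): e=[12,0,36] → .  [on edge]
    (3,2)@(7, 5): e=[0,40,8] → X  [on edge]
    (5,2)@(11, 5): e=[24,-8,32] → .
    (2,3)@(5, 7): e=[0,56,-8] → .  [on edge]
    (3,3)@(7, 7): e=[12,32,4] → X
    (5,3)@(11, 7): e=[36,-16,28] → .
    (1,4)@(3, 9): e=[0,72,-24] → .  [on edge]
    (3,4)@(7, 9): e=[24,24,0] → X  [on edge]
    (4,4)@(9, 9): e=[36,0,12] → .  [on edge]
    (0,5)@(1, 11): e=[0,88,-40] → .  [on edge]
  covered (7 px):
    . . . . . X . . .
    . . . . X . . . .
    . . . X X . . . .
    . . . X X . . . .
    . . . X . . . . .
    . . . . . . . . .
    . . . . . . . . .

Z-buffer (winner per pixel, '.' = empty):
  2 2 . . . 3 . . .
  . 2 2 . 3 . . . .
  . 2 . 3 3 . . . .
  . . . 3 3 . . . .
  . . . 3 . 0 . . .
  . . . . . . 0 . .
  . . . . . . . . .

Answer: 2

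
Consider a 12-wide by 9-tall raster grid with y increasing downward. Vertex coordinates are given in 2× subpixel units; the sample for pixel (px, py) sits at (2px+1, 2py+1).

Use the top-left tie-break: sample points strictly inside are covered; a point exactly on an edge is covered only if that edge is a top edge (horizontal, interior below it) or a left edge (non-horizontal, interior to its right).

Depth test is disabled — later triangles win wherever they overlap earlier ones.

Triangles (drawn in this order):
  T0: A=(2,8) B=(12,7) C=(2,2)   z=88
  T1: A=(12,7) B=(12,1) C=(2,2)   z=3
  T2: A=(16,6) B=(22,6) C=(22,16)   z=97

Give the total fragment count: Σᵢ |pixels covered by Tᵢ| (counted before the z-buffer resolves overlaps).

T0:
  2·area = 60  (B↔C swapped to make it positive)
  edge (2, 8)→(2, 2): d=(0,-6) top-left  bias=+0
  edge (2, 2)→(12, 7): d=(10,5) right/bottom  bias=-1
  edge (12, 7)→(2, 8): d=(-10,1) right/bottom  bias=-1
    (1,1)@(3, 3): e=[6,5,49] → X
    (2,1)@(5, 3): e=[18,-5,47] → .
    (1,2)@(3, 5): e=[6,25,29] → X
    (2,2)@(5, 5): e=[18,15,27] → X
    (3,2)@(7, 5): e=[30,5,25] → X
    (4,2)@(9, 5): e=[42,-5,23] → .
    (1,3)@(3, 7): e=[6,45,9] → X
    (4,3)@(9, 7): e=[42,15,3] → X
    (5,3)@(11, 7): e=[54,5,1] → X
    (6,3)@(13, 7): e=[66,-5,-1] → .
    (1,4)@(3, 9): e=[6,65,-11] → .
    (2,4)@(5, 9): e=[18,55,-13] → .
  covered (9 px):
    . . . . . . . . . . . .
    . X . . . . . . . . . .
    . X X X . . . . . . . .
    . X X X X X . . . . . .
    . . . . . . . . . . . .
    . . . . . . . . . . . .
    . . . . . . . . . . . .
    . . . . . . . . . . . .
    . . . . . . . . . . . .
T1:
  2·area = 60  (B↔C swapped to make it positive)
  edge (12, 7)→(2, 2): d=(-10,-5) top-left  bias=+0
  edge (2, 2)→(12, 1): d=(10,-1) top-left  bias=+0
  edge (12, 1)→(12, 7): d=(0,6) right/bottom  bias=-1
    (2,1)@(5, 3): e=[5,13,42] → X
    (3,1)@(7, 3): e=[15,15,30] → X
    (4,1)@(9, 3): e=[25,17,18] → X
    (5,1)@(11, 3): e=[35,19,6] → X
    (6,1)@(13, 3): e=[45,21,-6] → .
    (2,2)@(5, 5): e=[-15,33,42] → .
    (3,2)@(7, 5): e=[-5,35,30] → .
    (4,2)@(9, 5): e=[5,37,18] → X
    (6,2)@(13, 5): e=[25,41,-6] → .
    (4,3)@(9, 7): e=[-15,57,18] → .
    (5,3)@(11, 7): e=[-5,59,6] → .
  covered (6 px):
    . . . . . . . . . . . .
    . . X X X X . . . . . .
    . . . . X X . . . . . .
    . . . . . . . . . . . .
    . . . . . . . . . . . .
    . . . . . . . . . . . .
    . . . . . . . . . . . .
    . . . . . . . . . . . .
    . . . . . . . . . . . .
T2:
  2·area = 60
  edge (16, 6)→(22, 6): d=(6,0) top-left  bias=+0
  edge (22, 6)→(22, 16): d=(0,10) right/bottom  bias=-1
  edge (22, 16)→(16, 6): d=(-6,-10) top-left  bias=+0
    (6,0)@(13, 1): e=[-30,90,0] → .  [on edge]
    (8,3)@(17, 7): e=[6,50,4] → X
    (9,3)@(19, 7): e=[6,30,24] → X
    (10,3)@(21, 7): e=[6,10,44] → X
    (11,3)@(23, 7): e=[6,-10,64] → .
    (8,4)@(17, 9): e=[18,50,-8] → .
    (9,4)@(19, 9): e=[18,30,12] → X
    (11,4)@(23, 9): e=[18,-10,52] → .
    (9,5)@(19, 11): e=[30,30,0] → X  [on edge]
    (11,5)@(23, 11): e=[30,-10,40] → .
    (9,6)@(19, 13): e=[42,30,-12] → .
    (10,6)@(21, 13): e=[42,10,8] → X
  covered (8 px):
    . . . . . . . . . . . .
    . . . . . . . . . . . .
    . . . . . . . . . . . .
    . . . . . . . . X X X .
    . . . . . . . . . X X .
    . . . . . . . . . X X .
    . . . . . . . . . . X .
    . . . . . . . . . . . .
    . . . . . . . . . . . .

Final: 23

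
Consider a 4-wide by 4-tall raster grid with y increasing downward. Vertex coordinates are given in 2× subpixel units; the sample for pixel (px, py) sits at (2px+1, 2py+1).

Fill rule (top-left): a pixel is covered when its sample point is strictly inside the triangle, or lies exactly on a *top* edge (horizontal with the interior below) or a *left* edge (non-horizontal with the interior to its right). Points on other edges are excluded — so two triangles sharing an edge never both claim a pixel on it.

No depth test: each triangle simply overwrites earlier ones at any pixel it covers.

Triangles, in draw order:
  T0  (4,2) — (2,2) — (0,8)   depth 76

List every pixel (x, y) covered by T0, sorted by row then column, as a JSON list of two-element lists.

T0:
  2·area = 12  (B↔C swapped to make it positive)
  edge (4, 2)→(0, 8): d=(-4,6) right/bottom  bias=-1
  edge (0, 8)→(2, 2): d=(2,-6) top-left  bias=+0
  edge (2, 2)→(4, 2): d=(2,0) top-left  bias=+0
    (1,1)@(3, 3): e=[2,8,2] → X
    (2,1)@(5, 3): e=[-10,20,2] → .
    (0,2)@(1, 5): e=[6,0,6] → X  [on edge]
    (1,2)@(3, 5): e=[-6,12,6] → .
    (0,3)@(1, 7): e=[-2,4,10] → .
  covered (2 px):
    . . . .
    . X . .
    X . . .
    . . . .

Answer: [[1,1],[0,2]]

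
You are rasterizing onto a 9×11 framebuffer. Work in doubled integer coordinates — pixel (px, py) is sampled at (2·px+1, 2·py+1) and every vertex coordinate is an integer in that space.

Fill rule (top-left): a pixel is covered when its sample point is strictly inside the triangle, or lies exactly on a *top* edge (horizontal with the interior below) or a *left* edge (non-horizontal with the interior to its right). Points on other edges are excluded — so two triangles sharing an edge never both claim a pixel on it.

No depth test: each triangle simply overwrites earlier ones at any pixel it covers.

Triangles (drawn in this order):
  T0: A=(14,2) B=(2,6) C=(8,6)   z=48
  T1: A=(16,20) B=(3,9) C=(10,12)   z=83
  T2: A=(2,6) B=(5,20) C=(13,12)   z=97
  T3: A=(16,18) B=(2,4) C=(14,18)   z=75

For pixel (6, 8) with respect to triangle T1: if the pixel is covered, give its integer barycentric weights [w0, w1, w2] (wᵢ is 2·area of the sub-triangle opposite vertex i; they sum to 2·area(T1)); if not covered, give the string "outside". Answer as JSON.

T0:
  2·area = 24  (B↔C swapped to make it positive)
  edge (14, 2)→(8, 6): d=(-6,4) right/bottom  bias=-1
  edge (8, 6)→(2, 6): d=(-6,0) right/bottom  bias=-1
  edge (2, 6)→(14, 2): d=(12,-4) top-left  bias=+0
    (8,0)@(17, 1): e=[-6,30,0] → .  [on edge]
    (5,1)@(11, 3): e=[6,18,0] → X  [on edge]
    (6,1)@(13, 3): e=[-2,18,8] → .
    (2,2)@(5, 5): e=[18,6,0] → X  [on edge]
    (3,2)@(7, 5): e=[10,6,8] → X
    (4,2)@(9, 5): e=[2,6,16] → X
    (5,2)@(11, 5): e=[-6,6,24] → .
    (2,3)@(5, 7): e=[6,-6,24] → .
    (3,3)@(7, 7): e=[-2,-6,32] → .
    (4,3)@(9, 7): e=[-10,-6,40] → .
  covered (4 px):
    . . . . . . . . .
    . . . . . X . . .
    . . X X X . . . .
    . . . . . . . . .
    . . . . . . . . .
    . . . . . . . . .
    . . . . . . . . .
    . . . . . . . . .
    . . . . . . . . .
    . . . . . . . . .
    . . . . . . . . .
T1:
  2·area = 38
  edge (16, 20)→(3, 9): d=(-13,-11) top-left  bias=+0
  edge (3, 9)→(10, 12): d=(7,3) right/bottom  bias=-1
  edge (10, 12)→(16, 20): d=(6,8) right/bottom  bias=-1
    (1,4)@(3, 9): e=[0,0,38] → .  [on edge]
    (3,5)@(7, 11): e=[18,2,18] → X
    (4,5)@(9, 11): e=[40,-4,2] → .
    (3,6)@(7, 13): e=[-8,16,30] → .
    (4,6)@(9, 13): e=[14,10,14] → X
    (5,6)@(11, 13): e=[36,4,-2] → .
    (4,7)@(9, 15): e=[-12,24,26] → .
    (5,7)@(11, 15): e=[10,18,10] → X
    (6,7)@(13, 15): e=[32,12,-6] → .
    (8,7)@(17, 15): e=[76,0,-38] → .  [on edge]
    (5,8)@(11, 17): e=[-16,32,22] → .
    (6,8)@(13, 17): e=[6,26,6] → X
  covered (5 px):
    . . . . . . . . .
    . . . . . . . . .
    . . . . . . . . .
    . . . . . . . . .
    . . . . . . . . .
    . . . X . . . . .
    . . . . X . . . .
    . . . . . X . . .
    . . . . . . X . .
    . . . . . . . X .
    . . . . . . . . .
T2:
  2·area = 136  (B↔C swapped to make it positive)
  edge (2, 6)→(13, 12): d=(11,6) right/bottom  bias=-1
  edge (13, 12)→(5, 20): d=(-8,8) right/bottom  bias=-1
  edge (5, 20)→(2, 6): d=(-3,-14) top-left  bias=+0
    (1,3)@(3, 7): e=[5,120,11] → X
    (2,3)@(5, 7): e=[-7,104,39] → .
    (1,4)@(3, 9): e=[27,104,5] → X
    (2,4)@(5, 9): e=[15,88,33] → X
    (3,4)@(7, 9): e=[3,72,61] → X
    (4,4)@(9, 9): e=[-9,56,89] → .
    (1,5)@(3, 11): e=[49,88,-1] → .
    (2,5)@(5, 11): e=[37,72,27] → X
    (4,5)@(9, 11): e=[13,40,83] → X
    (5,5)@(11, 11): e=[1,24,111] → X
    (6,5)@(13, 11): e=[-11,8,139] → .
    (2,6)@(5, 13): e=[59,56,21] → X
  covered (18 px):
    . . . . . . . . .
    . . . . . . . . .
    . . . . . . . . .
    . X . . . . . . .
    . X X X . . . . .
    . . X X X X . . .
    . . X X X X . . .
    . . X X X . . . .
    . . X X . . . . .
    . . X . . . . . .
    . . . . . . . . .
T3:
  2·area = 28  (B↔C swapped to make it positive)
  edge (16, 18)→(14, 18): d=(-2,0) right/bottom  bias=-1
  edge (14, 18)→(2, 4): d=(-12,-14) top-left  bias=+0
  edge (2, 4)→(16, 18): d=(14,14) right/bottom  bias=-1
    (0,1)@(1, 3): e=[30,-2,0] → .  [on edge]
    (1,2)@(3, 5): e=[26,2,0] → .  [on edge]
    (2,3)@(5, 7): e=[22,6,0] → .  [on edge]
    (3,4)@(7, 9): e=[18,10,0] → .  [on edge]
    (4,5)@(9, 11): e=[14,14,0] → .  [on edge]
    (5,6)@(11, 13): e=[10,18,0] → .  [on edge]
    (6,7)@(13, 15): e=[6,22,0] → .  [on edge]
    (7,8)@(15, 17): e=[2,26,0] → .  [on edge]
    (8,9)@(17, 19): e=[-2,30,0] → .  [on edge]
  covered (0 px):
    . . . . . . . . .
    . . . . . . . . .
    . . . . . . . . .
    . . . . . . . . .
    . . . . . . . . .
    . . . . . . . . .
    . . . . . . . . .
    . . . . . . . . .
    . . . . . . . . .
    . . . . . . . . .
    . . . . . . . . .

Final: [26,6,6]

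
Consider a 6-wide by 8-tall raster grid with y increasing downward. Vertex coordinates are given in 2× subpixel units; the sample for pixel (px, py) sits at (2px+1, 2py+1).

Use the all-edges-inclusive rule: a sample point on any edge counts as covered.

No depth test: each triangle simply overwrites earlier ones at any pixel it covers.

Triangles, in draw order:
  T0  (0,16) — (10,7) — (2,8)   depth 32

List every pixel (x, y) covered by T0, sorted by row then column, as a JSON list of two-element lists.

T0:
  2·area = 62  (B↔C swapped to make it positive)
  edge (0, 16)→(2, 8): d=(2,-8) inclusive
  edge (2, 8)→(10, 7): d=(8,-1) inclusive
  edge (10, 7)→(0, 16): d=(-10,9) inclusive
    (1,4)@(3, 9): e=[10,9,43] → █
    (2,4)@(5, 9): e=[26,11,25] → █
    (3,4)@(7, 9): e=[42,13,7] → █
    (4,4)@(9, 9): e=[58,15,-11] → ·
    (1,5)@(3, 11): e=[14,25,23] → █
    (3,5)@(7, 11): e=[46,29,-13] → ·
    (0,6)@(1, 13): e=[2,39,21] → █
    (2,6)@(5, 13): e=[34,43,-15] → ·
    (0,7)@(1, 15): e=[6,55,1] → █
    (1,7)@(3, 15): e=[22,57,-17] → ·
  covered (8 px):
    · · · · · ·
    · · · · · ·
    · · · · · ·
    · · · · · ·
    · █ █ █ · ·
    · █ █ · · ·
    █ █ · · · ·
    █ · · · · ·

Answer: [[1,4],[2,4],[3,4],[1,5],[2,5],[0,6],[1,6],[0,7]]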